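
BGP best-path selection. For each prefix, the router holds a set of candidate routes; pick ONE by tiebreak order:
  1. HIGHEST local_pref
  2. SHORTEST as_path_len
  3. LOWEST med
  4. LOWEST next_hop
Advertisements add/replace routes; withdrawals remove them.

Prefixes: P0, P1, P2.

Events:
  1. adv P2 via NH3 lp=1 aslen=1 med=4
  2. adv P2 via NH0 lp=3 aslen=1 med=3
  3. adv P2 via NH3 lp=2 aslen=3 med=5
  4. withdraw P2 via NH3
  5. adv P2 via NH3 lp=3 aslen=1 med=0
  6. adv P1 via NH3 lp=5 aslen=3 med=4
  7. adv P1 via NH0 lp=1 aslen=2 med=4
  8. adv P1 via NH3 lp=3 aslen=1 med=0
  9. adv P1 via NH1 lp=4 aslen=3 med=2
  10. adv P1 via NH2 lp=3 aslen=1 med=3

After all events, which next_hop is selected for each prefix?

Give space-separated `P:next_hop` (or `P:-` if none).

Answer: P0:- P1:NH1 P2:NH3

Derivation:
Op 1: best P0=- P1=- P2=NH3
Op 2: best P0=- P1=- P2=NH0
Op 3: best P0=- P1=- P2=NH0
Op 4: best P0=- P1=- P2=NH0
Op 5: best P0=- P1=- P2=NH3
Op 6: best P0=- P1=NH3 P2=NH3
Op 7: best P0=- P1=NH3 P2=NH3
Op 8: best P0=- P1=NH3 P2=NH3
Op 9: best P0=- P1=NH1 P2=NH3
Op 10: best P0=- P1=NH1 P2=NH3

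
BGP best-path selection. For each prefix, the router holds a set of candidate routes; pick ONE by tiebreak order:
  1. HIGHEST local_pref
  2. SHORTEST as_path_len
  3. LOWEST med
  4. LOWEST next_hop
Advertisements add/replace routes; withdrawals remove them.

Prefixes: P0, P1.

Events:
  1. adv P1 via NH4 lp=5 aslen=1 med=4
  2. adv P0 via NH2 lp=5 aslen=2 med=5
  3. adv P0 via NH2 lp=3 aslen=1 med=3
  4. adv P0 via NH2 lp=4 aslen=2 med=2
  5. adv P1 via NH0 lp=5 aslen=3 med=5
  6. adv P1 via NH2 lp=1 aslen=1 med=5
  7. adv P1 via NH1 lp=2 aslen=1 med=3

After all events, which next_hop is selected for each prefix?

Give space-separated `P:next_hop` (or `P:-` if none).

Op 1: best P0=- P1=NH4
Op 2: best P0=NH2 P1=NH4
Op 3: best P0=NH2 P1=NH4
Op 4: best P0=NH2 P1=NH4
Op 5: best P0=NH2 P1=NH4
Op 6: best P0=NH2 P1=NH4
Op 7: best P0=NH2 P1=NH4

Answer: P0:NH2 P1:NH4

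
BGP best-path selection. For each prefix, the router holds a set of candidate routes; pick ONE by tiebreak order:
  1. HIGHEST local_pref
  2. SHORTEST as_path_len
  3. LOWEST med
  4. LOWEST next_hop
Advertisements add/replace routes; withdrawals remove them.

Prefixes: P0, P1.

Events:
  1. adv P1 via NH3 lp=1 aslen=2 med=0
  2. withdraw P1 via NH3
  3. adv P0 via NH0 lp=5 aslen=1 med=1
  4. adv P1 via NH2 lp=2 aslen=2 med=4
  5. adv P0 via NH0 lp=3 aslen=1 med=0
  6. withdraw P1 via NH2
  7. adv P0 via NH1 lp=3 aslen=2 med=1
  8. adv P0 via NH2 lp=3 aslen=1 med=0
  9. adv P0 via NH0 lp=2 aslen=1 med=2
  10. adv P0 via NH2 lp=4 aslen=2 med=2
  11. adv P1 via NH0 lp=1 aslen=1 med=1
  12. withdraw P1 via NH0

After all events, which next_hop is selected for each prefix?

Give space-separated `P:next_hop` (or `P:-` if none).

Op 1: best P0=- P1=NH3
Op 2: best P0=- P1=-
Op 3: best P0=NH0 P1=-
Op 4: best P0=NH0 P1=NH2
Op 5: best P0=NH0 P1=NH2
Op 6: best P0=NH0 P1=-
Op 7: best P0=NH0 P1=-
Op 8: best P0=NH0 P1=-
Op 9: best P0=NH2 P1=-
Op 10: best P0=NH2 P1=-
Op 11: best P0=NH2 P1=NH0
Op 12: best P0=NH2 P1=-

Answer: P0:NH2 P1:-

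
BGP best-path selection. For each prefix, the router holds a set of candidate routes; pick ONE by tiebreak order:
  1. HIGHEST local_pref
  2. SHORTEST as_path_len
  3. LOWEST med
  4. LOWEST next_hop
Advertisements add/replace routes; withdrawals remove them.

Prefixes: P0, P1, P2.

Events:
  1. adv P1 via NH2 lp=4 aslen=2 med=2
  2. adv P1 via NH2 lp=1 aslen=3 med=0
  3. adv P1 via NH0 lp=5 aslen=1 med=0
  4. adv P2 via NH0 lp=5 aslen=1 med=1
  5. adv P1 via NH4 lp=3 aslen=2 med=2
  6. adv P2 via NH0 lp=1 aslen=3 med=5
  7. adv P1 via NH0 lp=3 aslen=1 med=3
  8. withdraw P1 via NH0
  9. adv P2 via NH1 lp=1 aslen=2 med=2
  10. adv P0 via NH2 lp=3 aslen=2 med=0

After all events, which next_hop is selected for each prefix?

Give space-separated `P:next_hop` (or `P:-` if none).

Op 1: best P0=- P1=NH2 P2=-
Op 2: best P0=- P1=NH2 P2=-
Op 3: best P0=- P1=NH0 P2=-
Op 4: best P0=- P1=NH0 P2=NH0
Op 5: best P0=- P1=NH0 P2=NH0
Op 6: best P0=- P1=NH0 P2=NH0
Op 7: best P0=- P1=NH0 P2=NH0
Op 8: best P0=- P1=NH4 P2=NH0
Op 9: best P0=- P1=NH4 P2=NH1
Op 10: best P0=NH2 P1=NH4 P2=NH1

Answer: P0:NH2 P1:NH4 P2:NH1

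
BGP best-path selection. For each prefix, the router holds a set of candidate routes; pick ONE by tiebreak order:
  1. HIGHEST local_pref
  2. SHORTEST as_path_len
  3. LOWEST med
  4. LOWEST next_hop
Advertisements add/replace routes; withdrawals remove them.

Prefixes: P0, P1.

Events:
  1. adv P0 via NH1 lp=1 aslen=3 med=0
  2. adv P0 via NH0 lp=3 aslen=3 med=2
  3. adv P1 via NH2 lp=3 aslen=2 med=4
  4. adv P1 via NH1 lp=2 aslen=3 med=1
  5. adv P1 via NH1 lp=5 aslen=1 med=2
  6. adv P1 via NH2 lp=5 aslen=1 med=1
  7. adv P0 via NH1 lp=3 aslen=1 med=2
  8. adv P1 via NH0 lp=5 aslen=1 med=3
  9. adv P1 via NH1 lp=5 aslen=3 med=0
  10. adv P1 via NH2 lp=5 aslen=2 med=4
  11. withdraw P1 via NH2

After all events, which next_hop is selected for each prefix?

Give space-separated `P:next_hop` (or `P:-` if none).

Answer: P0:NH1 P1:NH0

Derivation:
Op 1: best P0=NH1 P1=-
Op 2: best P0=NH0 P1=-
Op 3: best P0=NH0 P1=NH2
Op 4: best P0=NH0 P1=NH2
Op 5: best P0=NH0 P1=NH1
Op 6: best P0=NH0 P1=NH2
Op 7: best P0=NH1 P1=NH2
Op 8: best P0=NH1 P1=NH2
Op 9: best P0=NH1 P1=NH2
Op 10: best P0=NH1 P1=NH0
Op 11: best P0=NH1 P1=NH0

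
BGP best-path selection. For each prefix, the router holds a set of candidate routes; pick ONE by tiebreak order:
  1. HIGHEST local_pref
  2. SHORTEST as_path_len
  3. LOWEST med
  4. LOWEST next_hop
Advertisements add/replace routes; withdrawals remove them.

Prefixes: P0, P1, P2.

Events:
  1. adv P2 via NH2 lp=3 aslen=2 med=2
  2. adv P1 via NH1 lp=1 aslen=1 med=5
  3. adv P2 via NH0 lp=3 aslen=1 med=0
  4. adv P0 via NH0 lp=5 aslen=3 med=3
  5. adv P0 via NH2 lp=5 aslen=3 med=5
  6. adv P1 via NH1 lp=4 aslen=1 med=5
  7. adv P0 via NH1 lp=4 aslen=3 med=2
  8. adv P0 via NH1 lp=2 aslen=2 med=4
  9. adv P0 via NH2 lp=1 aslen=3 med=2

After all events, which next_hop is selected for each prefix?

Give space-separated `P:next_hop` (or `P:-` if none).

Answer: P0:NH0 P1:NH1 P2:NH0

Derivation:
Op 1: best P0=- P1=- P2=NH2
Op 2: best P0=- P1=NH1 P2=NH2
Op 3: best P0=- P1=NH1 P2=NH0
Op 4: best P0=NH0 P1=NH1 P2=NH0
Op 5: best P0=NH0 P1=NH1 P2=NH0
Op 6: best P0=NH0 P1=NH1 P2=NH0
Op 7: best P0=NH0 P1=NH1 P2=NH0
Op 8: best P0=NH0 P1=NH1 P2=NH0
Op 9: best P0=NH0 P1=NH1 P2=NH0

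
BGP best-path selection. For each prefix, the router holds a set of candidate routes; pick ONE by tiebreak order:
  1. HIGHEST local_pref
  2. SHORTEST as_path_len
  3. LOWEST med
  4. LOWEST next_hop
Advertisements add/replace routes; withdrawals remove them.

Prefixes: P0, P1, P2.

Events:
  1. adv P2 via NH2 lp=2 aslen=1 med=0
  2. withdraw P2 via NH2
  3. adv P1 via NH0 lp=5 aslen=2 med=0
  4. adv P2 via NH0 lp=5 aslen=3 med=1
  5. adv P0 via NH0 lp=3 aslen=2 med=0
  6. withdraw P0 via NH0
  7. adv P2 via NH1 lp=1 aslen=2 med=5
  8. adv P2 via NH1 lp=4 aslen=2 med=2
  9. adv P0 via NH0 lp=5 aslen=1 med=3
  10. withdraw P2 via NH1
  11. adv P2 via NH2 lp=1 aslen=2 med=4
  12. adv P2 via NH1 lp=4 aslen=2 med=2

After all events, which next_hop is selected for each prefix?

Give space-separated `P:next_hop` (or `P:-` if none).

Op 1: best P0=- P1=- P2=NH2
Op 2: best P0=- P1=- P2=-
Op 3: best P0=- P1=NH0 P2=-
Op 4: best P0=- P1=NH0 P2=NH0
Op 5: best P0=NH0 P1=NH0 P2=NH0
Op 6: best P0=- P1=NH0 P2=NH0
Op 7: best P0=- P1=NH0 P2=NH0
Op 8: best P0=- P1=NH0 P2=NH0
Op 9: best P0=NH0 P1=NH0 P2=NH0
Op 10: best P0=NH0 P1=NH0 P2=NH0
Op 11: best P0=NH0 P1=NH0 P2=NH0
Op 12: best P0=NH0 P1=NH0 P2=NH0

Answer: P0:NH0 P1:NH0 P2:NH0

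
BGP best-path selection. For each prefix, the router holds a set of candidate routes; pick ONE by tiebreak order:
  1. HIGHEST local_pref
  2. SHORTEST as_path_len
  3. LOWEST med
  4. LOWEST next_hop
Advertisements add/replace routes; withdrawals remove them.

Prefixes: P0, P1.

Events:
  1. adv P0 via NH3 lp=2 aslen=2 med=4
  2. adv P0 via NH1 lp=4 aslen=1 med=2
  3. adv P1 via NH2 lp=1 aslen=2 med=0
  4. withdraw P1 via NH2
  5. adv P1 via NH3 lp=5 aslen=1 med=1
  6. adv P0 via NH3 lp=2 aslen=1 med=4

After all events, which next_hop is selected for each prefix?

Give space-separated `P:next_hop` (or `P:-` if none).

Op 1: best P0=NH3 P1=-
Op 2: best P0=NH1 P1=-
Op 3: best P0=NH1 P1=NH2
Op 4: best P0=NH1 P1=-
Op 5: best P0=NH1 P1=NH3
Op 6: best P0=NH1 P1=NH3

Answer: P0:NH1 P1:NH3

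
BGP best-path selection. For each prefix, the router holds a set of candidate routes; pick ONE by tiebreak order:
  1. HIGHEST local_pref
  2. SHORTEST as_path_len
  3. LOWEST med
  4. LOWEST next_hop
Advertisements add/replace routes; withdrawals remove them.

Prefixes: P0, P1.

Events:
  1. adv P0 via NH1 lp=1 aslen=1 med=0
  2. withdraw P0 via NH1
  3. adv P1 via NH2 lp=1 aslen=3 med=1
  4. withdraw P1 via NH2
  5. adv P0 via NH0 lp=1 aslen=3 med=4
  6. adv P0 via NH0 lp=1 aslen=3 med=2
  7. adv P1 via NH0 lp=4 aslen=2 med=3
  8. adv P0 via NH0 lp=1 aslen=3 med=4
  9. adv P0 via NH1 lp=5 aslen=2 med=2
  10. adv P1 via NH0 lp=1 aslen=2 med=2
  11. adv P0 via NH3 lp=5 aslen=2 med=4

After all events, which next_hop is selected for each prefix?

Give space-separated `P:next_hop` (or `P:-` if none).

Op 1: best P0=NH1 P1=-
Op 2: best P0=- P1=-
Op 3: best P0=- P1=NH2
Op 4: best P0=- P1=-
Op 5: best P0=NH0 P1=-
Op 6: best P0=NH0 P1=-
Op 7: best P0=NH0 P1=NH0
Op 8: best P0=NH0 P1=NH0
Op 9: best P0=NH1 P1=NH0
Op 10: best P0=NH1 P1=NH0
Op 11: best P0=NH1 P1=NH0

Answer: P0:NH1 P1:NH0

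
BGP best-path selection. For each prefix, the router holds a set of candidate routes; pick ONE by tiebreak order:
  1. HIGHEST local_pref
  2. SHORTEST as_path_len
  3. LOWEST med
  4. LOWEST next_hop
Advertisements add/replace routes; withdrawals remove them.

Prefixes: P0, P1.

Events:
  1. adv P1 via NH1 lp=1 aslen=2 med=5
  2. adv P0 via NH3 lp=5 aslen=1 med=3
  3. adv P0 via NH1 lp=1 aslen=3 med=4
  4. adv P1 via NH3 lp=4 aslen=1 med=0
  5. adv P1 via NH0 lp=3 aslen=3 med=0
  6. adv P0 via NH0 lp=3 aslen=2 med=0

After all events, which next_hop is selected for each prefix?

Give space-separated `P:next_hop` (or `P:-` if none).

Op 1: best P0=- P1=NH1
Op 2: best P0=NH3 P1=NH1
Op 3: best P0=NH3 P1=NH1
Op 4: best P0=NH3 P1=NH3
Op 5: best P0=NH3 P1=NH3
Op 6: best P0=NH3 P1=NH3

Answer: P0:NH3 P1:NH3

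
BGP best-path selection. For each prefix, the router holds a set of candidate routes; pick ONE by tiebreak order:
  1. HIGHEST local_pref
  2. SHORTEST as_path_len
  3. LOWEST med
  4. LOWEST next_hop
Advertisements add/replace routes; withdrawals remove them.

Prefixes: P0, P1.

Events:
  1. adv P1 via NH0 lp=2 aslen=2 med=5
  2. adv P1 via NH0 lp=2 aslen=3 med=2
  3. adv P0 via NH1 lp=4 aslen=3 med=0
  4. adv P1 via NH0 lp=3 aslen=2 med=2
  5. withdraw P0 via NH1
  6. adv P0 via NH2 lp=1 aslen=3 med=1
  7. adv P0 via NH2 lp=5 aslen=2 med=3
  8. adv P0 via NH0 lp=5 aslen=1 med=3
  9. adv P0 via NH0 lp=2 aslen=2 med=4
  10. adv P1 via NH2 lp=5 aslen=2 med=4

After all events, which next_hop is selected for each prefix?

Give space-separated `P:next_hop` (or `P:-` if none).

Op 1: best P0=- P1=NH0
Op 2: best P0=- P1=NH0
Op 3: best P0=NH1 P1=NH0
Op 4: best P0=NH1 P1=NH0
Op 5: best P0=- P1=NH0
Op 6: best P0=NH2 P1=NH0
Op 7: best P0=NH2 P1=NH0
Op 8: best P0=NH0 P1=NH0
Op 9: best P0=NH2 P1=NH0
Op 10: best P0=NH2 P1=NH2

Answer: P0:NH2 P1:NH2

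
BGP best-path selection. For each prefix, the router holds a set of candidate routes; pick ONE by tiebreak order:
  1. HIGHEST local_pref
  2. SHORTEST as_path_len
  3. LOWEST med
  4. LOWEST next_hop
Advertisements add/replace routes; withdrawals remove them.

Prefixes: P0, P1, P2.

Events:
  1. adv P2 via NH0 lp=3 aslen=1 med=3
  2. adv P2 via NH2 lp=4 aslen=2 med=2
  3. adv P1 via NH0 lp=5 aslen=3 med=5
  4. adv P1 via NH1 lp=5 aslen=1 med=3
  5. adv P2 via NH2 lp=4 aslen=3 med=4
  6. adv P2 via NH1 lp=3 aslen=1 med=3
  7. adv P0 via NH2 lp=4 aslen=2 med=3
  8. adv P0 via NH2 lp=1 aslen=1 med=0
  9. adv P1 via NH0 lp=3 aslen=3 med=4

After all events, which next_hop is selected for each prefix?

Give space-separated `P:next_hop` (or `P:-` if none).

Op 1: best P0=- P1=- P2=NH0
Op 2: best P0=- P1=- P2=NH2
Op 3: best P0=- P1=NH0 P2=NH2
Op 4: best P0=- P1=NH1 P2=NH2
Op 5: best P0=- P1=NH1 P2=NH2
Op 6: best P0=- P1=NH1 P2=NH2
Op 7: best P0=NH2 P1=NH1 P2=NH2
Op 8: best P0=NH2 P1=NH1 P2=NH2
Op 9: best P0=NH2 P1=NH1 P2=NH2

Answer: P0:NH2 P1:NH1 P2:NH2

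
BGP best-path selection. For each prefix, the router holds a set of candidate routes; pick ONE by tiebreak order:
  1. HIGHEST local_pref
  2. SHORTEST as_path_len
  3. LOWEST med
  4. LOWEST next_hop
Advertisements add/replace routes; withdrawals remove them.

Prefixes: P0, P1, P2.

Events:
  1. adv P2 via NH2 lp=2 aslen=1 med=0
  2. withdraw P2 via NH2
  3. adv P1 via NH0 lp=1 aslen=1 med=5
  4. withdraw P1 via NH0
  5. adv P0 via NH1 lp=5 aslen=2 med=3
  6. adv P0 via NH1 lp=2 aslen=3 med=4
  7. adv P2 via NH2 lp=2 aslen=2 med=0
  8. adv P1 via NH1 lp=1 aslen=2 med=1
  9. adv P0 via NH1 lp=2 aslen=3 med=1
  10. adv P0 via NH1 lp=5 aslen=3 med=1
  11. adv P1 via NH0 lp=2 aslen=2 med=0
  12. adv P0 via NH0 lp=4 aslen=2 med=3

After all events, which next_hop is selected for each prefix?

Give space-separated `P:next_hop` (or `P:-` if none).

Op 1: best P0=- P1=- P2=NH2
Op 2: best P0=- P1=- P2=-
Op 3: best P0=- P1=NH0 P2=-
Op 4: best P0=- P1=- P2=-
Op 5: best P0=NH1 P1=- P2=-
Op 6: best P0=NH1 P1=- P2=-
Op 7: best P0=NH1 P1=- P2=NH2
Op 8: best P0=NH1 P1=NH1 P2=NH2
Op 9: best P0=NH1 P1=NH1 P2=NH2
Op 10: best P0=NH1 P1=NH1 P2=NH2
Op 11: best P0=NH1 P1=NH0 P2=NH2
Op 12: best P0=NH1 P1=NH0 P2=NH2

Answer: P0:NH1 P1:NH0 P2:NH2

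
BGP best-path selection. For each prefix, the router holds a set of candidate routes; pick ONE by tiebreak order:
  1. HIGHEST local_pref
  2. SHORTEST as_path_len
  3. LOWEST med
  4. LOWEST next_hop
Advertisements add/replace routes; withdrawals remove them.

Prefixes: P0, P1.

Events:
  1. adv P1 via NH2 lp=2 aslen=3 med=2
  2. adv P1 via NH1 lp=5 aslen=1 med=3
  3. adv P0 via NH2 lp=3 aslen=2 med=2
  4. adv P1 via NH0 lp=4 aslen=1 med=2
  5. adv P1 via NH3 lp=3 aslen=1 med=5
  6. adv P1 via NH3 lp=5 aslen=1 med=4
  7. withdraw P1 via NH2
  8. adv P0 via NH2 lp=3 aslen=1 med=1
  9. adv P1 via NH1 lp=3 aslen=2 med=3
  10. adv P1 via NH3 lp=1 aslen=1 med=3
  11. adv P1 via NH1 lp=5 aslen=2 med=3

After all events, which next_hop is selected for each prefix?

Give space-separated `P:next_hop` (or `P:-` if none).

Op 1: best P0=- P1=NH2
Op 2: best P0=- P1=NH1
Op 3: best P0=NH2 P1=NH1
Op 4: best P0=NH2 P1=NH1
Op 5: best P0=NH2 P1=NH1
Op 6: best P0=NH2 P1=NH1
Op 7: best P0=NH2 P1=NH1
Op 8: best P0=NH2 P1=NH1
Op 9: best P0=NH2 P1=NH3
Op 10: best P0=NH2 P1=NH0
Op 11: best P0=NH2 P1=NH1

Answer: P0:NH2 P1:NH1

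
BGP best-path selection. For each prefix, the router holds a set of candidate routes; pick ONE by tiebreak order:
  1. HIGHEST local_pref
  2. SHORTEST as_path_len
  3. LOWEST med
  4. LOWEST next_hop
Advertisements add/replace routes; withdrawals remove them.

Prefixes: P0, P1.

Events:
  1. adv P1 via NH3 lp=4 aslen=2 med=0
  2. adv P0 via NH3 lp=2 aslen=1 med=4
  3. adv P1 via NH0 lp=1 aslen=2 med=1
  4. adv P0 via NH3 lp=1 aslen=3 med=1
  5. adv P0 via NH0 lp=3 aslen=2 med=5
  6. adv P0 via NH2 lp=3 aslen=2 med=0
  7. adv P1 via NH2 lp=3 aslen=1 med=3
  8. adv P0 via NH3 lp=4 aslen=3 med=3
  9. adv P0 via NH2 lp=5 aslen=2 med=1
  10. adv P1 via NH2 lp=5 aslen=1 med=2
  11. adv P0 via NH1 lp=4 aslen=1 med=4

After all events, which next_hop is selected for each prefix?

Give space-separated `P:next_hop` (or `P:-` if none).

Answer: P0:NH2 P1:NH2

Derivation:
Op 1: best P0=- P1=NH3
Op 2: best P0=NH3 P1=NH3
Op 3: best P0=NH3 P1=NH3
Op 4: best P0=NH3 P1=NH3
Op 5: best P0=NH0 P1=NH3
Op 6: best P0=NH2 P1=NH3
Op 7: best P0=NH2 P1=NH3
Op 8: best P0=NH3 P1=NH3
Op 9: best P0=NH2 P1=NH3
Op 10: best P0=NH2 P1=NH2
Op 11: best P0=NH2 P1=NH2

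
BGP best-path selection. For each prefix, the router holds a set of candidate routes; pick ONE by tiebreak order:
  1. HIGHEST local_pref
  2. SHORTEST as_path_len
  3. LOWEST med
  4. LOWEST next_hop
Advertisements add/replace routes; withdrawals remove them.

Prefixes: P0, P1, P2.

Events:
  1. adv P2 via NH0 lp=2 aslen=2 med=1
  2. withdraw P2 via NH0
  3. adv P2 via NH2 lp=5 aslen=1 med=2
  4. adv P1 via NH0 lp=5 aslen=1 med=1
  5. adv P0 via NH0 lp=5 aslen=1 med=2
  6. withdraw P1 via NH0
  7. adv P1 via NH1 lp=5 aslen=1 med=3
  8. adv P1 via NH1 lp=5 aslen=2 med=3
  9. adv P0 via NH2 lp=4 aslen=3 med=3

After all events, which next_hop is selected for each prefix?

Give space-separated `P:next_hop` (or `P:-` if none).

Op 1: best P0=- P1=- P2=NH0
Op 2: best P0=- P1=- P2=-
Op 3: best P0=- P1=- P2=NH2
Op 4: best P0=- P1=NH0 P2=NH2
Op 5: best P0=NH0 P1=NH0 P2=NH2
Op 6: best P0=NH0 P1=- P2=NH2
Op 7: best P0=NH0 P1=NH1 P2=NH2
Op 8: best P0=NH0 P1=NH1 P2=NH2
Op 9: best P0=NH0 P1=NH1 P2=NH2

Answer: P0:NH0 P1:NH1 P2:NH2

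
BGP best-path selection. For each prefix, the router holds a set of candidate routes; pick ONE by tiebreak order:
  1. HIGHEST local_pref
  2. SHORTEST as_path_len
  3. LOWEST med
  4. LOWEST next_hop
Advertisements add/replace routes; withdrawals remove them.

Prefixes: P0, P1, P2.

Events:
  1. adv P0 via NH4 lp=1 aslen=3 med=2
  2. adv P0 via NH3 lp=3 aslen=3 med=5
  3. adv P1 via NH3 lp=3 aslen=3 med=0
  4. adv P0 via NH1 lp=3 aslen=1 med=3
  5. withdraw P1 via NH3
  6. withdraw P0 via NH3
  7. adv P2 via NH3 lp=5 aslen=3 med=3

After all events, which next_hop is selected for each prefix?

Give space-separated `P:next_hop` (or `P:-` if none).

Op 1: best P0=NH4 P1=- P2=-
Op 2: best P0=NH3 P1=- P2=-
Op 3: best P0=NH3 P1=NH3 P2=-
Op 4: best P0=NH1 P1=NH3 P2=-
Op 5: best P0=NH1 P1=- P2=-
Op 6: best P0=NH1 P1=- P2=-
Op 7: best P0=NH1 P1=- P2=NH3

Answer: P0:NH1 P1:- P2:NH3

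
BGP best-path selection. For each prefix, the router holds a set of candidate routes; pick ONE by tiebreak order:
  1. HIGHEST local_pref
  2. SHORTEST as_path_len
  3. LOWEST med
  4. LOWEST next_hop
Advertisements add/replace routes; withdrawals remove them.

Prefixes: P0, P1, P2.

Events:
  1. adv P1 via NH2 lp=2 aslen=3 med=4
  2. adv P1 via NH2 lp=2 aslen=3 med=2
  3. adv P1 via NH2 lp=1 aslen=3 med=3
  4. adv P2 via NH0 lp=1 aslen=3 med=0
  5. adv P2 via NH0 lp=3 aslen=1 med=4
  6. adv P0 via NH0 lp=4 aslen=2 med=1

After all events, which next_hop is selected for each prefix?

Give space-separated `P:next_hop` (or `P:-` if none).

Answer: P0:NH0 P1:NH2 P2:NH0

Derivation:
Op 1: best P0=- P1=NH2 P2=-
Op 2: best P0=- P1=NH2 P2=-
Op 3: best P0=- P1=NH2 P2=-
Op 4: best P0=- P1=NH2 P2=NH0
Op 5: best P0=- P1=NH2 P2=NH0
Op 6: best P0=NH0 P1=NH2 P2=NH0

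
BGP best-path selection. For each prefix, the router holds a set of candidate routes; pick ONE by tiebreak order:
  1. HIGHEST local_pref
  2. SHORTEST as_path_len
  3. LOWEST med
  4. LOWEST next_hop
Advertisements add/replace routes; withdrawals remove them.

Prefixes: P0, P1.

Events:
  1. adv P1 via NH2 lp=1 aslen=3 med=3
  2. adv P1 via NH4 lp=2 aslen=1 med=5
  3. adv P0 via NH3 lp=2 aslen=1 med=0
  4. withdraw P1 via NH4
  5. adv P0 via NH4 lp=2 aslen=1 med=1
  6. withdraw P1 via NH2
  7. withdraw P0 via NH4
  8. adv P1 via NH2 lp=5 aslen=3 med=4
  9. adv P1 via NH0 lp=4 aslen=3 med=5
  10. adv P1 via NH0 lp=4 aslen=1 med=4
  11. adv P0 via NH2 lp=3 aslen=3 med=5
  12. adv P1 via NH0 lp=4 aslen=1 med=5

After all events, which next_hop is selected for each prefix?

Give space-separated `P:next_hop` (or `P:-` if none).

Op 1: best P0=- P1=NH2
Op 2: best P0=- P1=NH4
Op 3: best P0=NH3 P1=NH4
Op 4: best P0=NH3 P1=NH2
Op 5: best P0=NH3 P1=NH2
Op 6: best P0=NH3 P1=-
Op 7: best P0=NH3 P1=-
Op 8: best P0=NH3 P1=NH2
Op 9: best P0=NH3 P1=NH2
Op 10: best P0=NH3 P1=NH2
Op 11: best P0=NH2 P1=NH2
Op 12: best P0=NH2 P1=NH2

Answer: P0:NH2 P1:NH2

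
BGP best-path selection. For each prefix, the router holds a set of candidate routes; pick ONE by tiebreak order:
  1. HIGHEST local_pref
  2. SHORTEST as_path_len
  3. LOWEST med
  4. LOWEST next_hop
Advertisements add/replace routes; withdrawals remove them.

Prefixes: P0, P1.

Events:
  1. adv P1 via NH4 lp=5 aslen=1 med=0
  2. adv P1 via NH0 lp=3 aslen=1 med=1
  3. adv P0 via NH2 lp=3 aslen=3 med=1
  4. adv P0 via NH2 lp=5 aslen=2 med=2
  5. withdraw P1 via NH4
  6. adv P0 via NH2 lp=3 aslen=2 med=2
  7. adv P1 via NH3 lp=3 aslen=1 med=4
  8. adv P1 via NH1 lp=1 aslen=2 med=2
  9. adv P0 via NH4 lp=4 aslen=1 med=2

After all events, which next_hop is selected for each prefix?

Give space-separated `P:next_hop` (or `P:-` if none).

Op 1: best P0=- P1=NH4
Op 2: best P0=- P1=NH4
Op 3: best P0=NH2 P1=NH4
Op 4: best P0=NH2 P1=NH4
Op 5: best P0=NH2 P1=NH0
Op 6: best P0=NH2 P1=NH0
Op 7: best P0=NH2 P1=NH0
Op 8: best P0=NH2 P1=NH0
Op 9: best P0=NH4 P1=NH0

Answer: P0:NH4 P1:NH0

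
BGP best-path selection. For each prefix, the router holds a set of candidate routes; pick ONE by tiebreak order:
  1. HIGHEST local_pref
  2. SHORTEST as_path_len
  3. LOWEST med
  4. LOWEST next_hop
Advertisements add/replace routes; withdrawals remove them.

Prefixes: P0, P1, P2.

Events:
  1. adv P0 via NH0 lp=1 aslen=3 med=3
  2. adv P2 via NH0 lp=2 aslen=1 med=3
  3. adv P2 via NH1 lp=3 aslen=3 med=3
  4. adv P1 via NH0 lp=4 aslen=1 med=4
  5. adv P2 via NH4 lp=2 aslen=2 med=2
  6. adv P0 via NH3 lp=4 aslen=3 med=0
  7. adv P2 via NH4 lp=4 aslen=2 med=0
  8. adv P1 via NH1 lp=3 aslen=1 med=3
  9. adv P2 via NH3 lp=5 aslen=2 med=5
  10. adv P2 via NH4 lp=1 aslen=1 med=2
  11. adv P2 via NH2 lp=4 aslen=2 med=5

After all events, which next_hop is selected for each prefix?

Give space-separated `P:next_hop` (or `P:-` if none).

Answer: P0:NH3 P1:NH0 P2:NH3

Derivation:
Op 1: best P0=NH0 P1=- P2=-
Op 2: best P0=NH0 P1=- P2=NH0
Op 3: best P0=NH0 P1=- P2=NH1
Op 4: best P0=NH0 P1=NH0 P2=NH1
Op 5: best P0=NH0 P1=NH0 P2=NH1
Op 6: best P0=NH3 P1=NH0 P2=NH1
Op 7: best P0=NH3 P1=NH0 P2=NH4
Op 8: best P0=NH3 P1=NH0 P2=NH4
Op 9: best P0=NH3 P1=NH0 P2=NH3
Op 10: best P0=NH3 P1=NH0 P2=NH3
Op 11: best P0=NH3 P1=NH0 P2=NH3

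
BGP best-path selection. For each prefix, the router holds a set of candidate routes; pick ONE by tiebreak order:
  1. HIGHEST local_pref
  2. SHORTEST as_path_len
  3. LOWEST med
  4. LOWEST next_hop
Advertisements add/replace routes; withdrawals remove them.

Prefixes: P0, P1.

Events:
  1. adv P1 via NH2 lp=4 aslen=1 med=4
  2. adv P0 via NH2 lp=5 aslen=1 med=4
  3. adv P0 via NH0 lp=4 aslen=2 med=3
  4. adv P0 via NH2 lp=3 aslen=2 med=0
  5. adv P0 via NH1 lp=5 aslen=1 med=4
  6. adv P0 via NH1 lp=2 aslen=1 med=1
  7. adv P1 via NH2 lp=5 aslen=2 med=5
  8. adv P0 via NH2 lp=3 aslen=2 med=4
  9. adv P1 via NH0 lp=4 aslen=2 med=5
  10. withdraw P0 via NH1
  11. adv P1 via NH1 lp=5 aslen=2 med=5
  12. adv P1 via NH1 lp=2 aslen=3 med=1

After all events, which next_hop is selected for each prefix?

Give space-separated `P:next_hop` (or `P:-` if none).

Answer: P0:NH0 P1:NH2

Derivation:
Op 1: best P0=- P1=NH2
Op 2: best P0=NH2 P1=NH2
Op 3: best P0=NH2 P1=NH2
Op 4: best P0=NH0 P1=NH2
Op 5: best P0=NH1 P1=NH2
Op 6: best P0=NH0 P1=NH2
Op 7: best P0=NH0 P1=NH2
Op 8: best P0=NH0 P1=NH2
Op 9: best P0=NH0 P1=NH2
Op 10: best P0=NH0 P1=NH2
Op 11: best P0=NH0 P1=NH1
Op 12: best P0=NH0 P1=NH2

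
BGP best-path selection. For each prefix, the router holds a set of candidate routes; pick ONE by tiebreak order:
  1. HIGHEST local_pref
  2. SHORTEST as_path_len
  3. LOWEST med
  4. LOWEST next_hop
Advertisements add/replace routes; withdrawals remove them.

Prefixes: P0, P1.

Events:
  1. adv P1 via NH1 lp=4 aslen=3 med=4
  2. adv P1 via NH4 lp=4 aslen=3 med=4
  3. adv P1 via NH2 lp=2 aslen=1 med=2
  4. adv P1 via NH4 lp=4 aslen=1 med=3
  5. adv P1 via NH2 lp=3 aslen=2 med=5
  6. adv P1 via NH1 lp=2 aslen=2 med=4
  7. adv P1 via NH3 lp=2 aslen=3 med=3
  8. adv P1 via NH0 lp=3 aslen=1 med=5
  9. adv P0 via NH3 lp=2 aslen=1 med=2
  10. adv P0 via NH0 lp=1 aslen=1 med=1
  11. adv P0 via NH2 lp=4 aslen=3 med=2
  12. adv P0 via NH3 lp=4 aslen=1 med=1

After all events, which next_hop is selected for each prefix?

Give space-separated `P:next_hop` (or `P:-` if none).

Answer: P0:NH3 P1:NH4

Derivation:
Op 1: best P0=- P1=NH1
Op 2: best P0=- P1=NH1
Op 3: best P0=- P1=NH1
Op 4: best P0=- P1=NH4
Op 5: best P0=- P1=NH4
Op 6: best P0=- P1=NH4
Op 7: best P0=- P1=NH4
Op 8: best P0=- P1=NH4
Op 9: best P0=NH3 P1=NH4
Op 10: best P0=NH3 P1=NH4
Op 11: best P0=NH2 P1=NH4
Op 12: best P0=NH3 P1=NH4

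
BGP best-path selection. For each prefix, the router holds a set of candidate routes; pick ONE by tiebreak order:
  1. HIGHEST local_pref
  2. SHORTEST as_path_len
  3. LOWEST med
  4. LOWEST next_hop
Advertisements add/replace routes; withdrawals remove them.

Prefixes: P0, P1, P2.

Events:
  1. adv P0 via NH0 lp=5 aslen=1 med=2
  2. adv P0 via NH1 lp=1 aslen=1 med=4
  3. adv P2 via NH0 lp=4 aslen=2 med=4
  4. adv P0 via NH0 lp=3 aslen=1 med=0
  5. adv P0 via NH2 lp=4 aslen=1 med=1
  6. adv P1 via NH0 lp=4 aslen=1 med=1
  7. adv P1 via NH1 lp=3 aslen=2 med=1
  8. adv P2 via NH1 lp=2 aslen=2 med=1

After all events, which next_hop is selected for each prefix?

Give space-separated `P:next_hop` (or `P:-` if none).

Op 1: best P0=NH0 P1=- P2=-
Op 2: best P0=NH0 P1=- P2=-
Op 3: best P0=NH0 P1=- P2=NH0
Op 4: best P0=NH0 P1=- P2=NH0
Op 5: best P0=NH2 P1=- P2=NH0
Op 6: best P0=NH2 P1=NH0 P2=NH0
Op 7: best P0=NH2 P1=NH0 P2=NH0
Op 8: best P0=NH2 P1=NH0 P2=NH0

Answer: P0:NH2 P1:NH0 P2:NH0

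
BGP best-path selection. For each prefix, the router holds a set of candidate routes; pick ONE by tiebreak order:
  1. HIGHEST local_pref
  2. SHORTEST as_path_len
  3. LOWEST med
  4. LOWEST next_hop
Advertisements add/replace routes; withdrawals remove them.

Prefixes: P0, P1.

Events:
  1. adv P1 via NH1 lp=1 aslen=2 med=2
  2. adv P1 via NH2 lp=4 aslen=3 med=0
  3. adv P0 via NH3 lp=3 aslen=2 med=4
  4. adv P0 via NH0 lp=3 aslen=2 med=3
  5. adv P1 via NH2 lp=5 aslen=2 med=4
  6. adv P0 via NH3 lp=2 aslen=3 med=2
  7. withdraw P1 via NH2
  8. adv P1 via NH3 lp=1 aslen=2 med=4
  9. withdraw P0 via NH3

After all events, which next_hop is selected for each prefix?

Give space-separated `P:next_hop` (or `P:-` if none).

Answer: P0:NH0 P1:NH1

Derivation:
Op 1: best P0=- P1=NH1
Op 2: best P0=- P1=NH2
Op 3: best P0=NH3 P1=NH2
Op 4: best P0=NH0 P1=NH2
Op 5: best P0=NH0 P1=NH2
Op 6: best P0=NH0 P1=NH2
Op 7: best P0=NH0 P1=NH1
Op 8: best P0=NH0 P1=NH1
Op 9: best P0=NH0 P1=NH1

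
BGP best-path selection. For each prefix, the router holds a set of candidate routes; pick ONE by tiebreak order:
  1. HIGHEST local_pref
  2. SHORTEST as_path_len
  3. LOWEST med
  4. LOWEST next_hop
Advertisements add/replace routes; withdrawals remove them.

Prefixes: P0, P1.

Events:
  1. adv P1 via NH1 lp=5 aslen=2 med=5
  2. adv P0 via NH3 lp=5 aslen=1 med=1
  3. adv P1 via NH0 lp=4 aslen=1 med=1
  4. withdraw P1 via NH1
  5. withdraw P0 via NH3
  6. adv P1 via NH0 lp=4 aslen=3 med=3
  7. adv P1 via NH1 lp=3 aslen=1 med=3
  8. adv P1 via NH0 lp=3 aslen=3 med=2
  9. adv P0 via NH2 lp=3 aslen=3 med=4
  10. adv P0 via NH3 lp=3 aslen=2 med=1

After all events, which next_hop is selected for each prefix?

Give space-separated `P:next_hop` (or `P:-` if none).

Answer: P0:NH3 P1:NH1

Derivation:
Op 1: best P0=- P1=NH1
Op 2: best P0=NH3 P1=NH1
Op 3: best P0=NH3 P1=NH1
Op 4: best P0=NH3 P1=NH0
Op 5: best P0=- P1=NH0
Op 6: best P0=- P1=NH0
Op 7: best P0=- P1=NH0
Op 8: best P0=- P1=NH1
Op 9: best P0=NH2 P1=NH1
Op 10: best P0=NH3 P1=NH1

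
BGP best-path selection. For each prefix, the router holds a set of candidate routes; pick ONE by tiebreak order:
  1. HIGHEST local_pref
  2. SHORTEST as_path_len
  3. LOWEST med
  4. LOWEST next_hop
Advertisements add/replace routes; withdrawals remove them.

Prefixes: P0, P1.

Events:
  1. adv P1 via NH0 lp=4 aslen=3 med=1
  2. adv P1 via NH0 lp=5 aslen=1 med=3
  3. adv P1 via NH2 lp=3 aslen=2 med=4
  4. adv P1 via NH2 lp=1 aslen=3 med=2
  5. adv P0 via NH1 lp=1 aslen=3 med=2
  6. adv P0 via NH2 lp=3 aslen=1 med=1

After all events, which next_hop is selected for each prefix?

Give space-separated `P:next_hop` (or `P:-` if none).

Answer: P0:NH2 P1:NH0

Derivation:
Op 1: best P0=- P1=NH0
Op 2: best P0=- P1=NH0
Op 3: best P0=- P1=NH0
Op 4: best P0=- P1=NH0
Op 5: best P0=NH1 P1=NH0
Op 6: best P0=NH2 P1=NH0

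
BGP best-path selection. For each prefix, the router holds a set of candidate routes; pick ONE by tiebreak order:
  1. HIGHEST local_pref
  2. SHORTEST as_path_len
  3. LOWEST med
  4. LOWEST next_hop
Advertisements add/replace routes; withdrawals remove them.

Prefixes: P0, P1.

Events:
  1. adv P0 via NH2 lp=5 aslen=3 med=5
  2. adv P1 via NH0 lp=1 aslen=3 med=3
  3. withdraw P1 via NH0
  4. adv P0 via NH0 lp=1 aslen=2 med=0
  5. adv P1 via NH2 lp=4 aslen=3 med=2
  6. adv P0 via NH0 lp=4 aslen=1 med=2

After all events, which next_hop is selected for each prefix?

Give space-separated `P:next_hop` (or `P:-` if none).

Op 1: best P0=NH2 P1=-
Op 2: best P0=NH2 P1=NH0
Op 3: best P0=NH2 P1=-
Op 4: best P0=NH2 P1=-
Op 5: best P0=NH2 P1=NH2
Op 6: best P0=NH2 P1=NH2

Answer: P0:NH2 P1:NH2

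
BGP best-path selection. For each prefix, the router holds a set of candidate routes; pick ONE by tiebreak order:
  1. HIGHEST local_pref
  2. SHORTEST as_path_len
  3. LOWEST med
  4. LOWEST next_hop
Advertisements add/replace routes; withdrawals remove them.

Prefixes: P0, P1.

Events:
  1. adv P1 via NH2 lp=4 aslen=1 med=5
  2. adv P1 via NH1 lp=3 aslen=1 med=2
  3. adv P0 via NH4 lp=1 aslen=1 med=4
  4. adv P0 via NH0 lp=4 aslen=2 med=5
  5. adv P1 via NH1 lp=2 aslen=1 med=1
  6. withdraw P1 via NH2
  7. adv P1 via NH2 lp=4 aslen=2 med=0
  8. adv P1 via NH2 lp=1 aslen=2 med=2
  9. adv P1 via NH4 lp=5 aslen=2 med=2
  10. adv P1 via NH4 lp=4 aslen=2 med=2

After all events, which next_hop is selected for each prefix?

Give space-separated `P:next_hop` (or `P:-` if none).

Op 1: best P0=- P1=NH2
Op 2: best P0=- P1=NH2
Op 3: best P0=NH4 P1=NH2
Op 4: best P0=NH0 P1=NH2
Op 5: best P0=NH0 P1=NH2
Op 6: best P0=NH0 P1=NH1
Op 7: best P0=NH0 P1=NH2
Op 8: best P0=NH0 P1=NH1
Op 9: best P0=NH0 P1=NH4
Op 10: best P0=NH0 P1=NH4

Answer: P0:NH0 P1:NH4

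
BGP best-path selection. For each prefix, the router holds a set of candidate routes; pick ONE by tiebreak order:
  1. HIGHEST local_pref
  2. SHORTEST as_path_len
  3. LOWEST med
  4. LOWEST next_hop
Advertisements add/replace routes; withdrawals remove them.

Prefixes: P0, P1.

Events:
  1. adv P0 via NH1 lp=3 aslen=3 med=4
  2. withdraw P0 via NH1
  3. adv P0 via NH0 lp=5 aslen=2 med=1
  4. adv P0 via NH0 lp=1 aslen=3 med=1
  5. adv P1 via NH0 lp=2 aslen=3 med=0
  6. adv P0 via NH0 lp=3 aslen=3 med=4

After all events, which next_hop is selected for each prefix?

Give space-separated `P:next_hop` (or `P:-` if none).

Op 1: best P0=NH1 P1=-
Op 2: best P0=- P1=-
Op 3: best P0=NH0 P1=-
Op 4: best P0=NH0 P1=-
Op 5: best P0=NH0 P1=NH0
Op 6: best P0=NH0 P1=NH0

Answer: P0:NH0 P1:NH0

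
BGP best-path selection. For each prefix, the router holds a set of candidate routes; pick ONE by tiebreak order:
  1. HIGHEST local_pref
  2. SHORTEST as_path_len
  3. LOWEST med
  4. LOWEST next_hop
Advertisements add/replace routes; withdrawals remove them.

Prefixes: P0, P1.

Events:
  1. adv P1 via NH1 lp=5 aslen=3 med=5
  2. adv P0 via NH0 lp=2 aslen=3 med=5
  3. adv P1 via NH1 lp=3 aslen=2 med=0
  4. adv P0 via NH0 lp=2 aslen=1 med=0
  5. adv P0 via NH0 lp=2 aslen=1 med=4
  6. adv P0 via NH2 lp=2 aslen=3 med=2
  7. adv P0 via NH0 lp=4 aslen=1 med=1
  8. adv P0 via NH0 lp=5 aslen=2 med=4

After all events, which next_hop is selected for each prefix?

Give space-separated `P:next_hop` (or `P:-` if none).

Answer: P0:NH0 P1:NH1

Derivation:
Op 1: best P0=- P1=NH1
Op 2: best P0=NH0 P1=NH1
Op 3: best P0=NH0 P1=NH1
Op 4: best P0=NH0 P1=NH1
Op 5: best P0=NH0 P1=NH1
Op 6: best P0=NH0 P1=NH1
Op 7: best P0=NH0 P1=NH1
Op 8: best P0=NH0 P1=NH1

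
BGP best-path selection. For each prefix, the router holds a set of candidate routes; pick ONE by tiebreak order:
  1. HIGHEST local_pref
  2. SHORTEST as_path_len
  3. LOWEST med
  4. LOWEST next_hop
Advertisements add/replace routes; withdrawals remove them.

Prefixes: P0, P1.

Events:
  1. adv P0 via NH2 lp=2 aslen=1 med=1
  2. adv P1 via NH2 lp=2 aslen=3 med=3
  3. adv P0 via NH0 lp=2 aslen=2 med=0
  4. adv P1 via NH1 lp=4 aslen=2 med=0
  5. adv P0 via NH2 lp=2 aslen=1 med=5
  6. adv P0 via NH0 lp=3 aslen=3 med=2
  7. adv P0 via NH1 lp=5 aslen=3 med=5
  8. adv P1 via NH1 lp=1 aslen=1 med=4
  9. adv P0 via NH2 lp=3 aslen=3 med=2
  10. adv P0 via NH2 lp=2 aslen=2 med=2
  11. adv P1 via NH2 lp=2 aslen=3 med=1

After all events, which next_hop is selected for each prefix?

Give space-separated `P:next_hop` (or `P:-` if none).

Answer: P0:NH1 P1:NH2

Derivation:
Op 1: best P0=NH2 P1=-
Op 2: best P0=NH2 P1=NH2
Op 3: best P0=NH2 P1=NH2
Op 4: best P0=NH2 P1=NH1
Op 5: best P0=NH2 P1=NH1
Op 6: best P0=NH0 P1=NH1
Op 7: best P0=NH1 P1=NH1
Op 8: best P0=NH1 P1=NH2
Op 9: best P0=NH1 P1=NH2
Op 10: best P0=NH1 P1=NH2
Op 11: best P0=NH1 P1=NH2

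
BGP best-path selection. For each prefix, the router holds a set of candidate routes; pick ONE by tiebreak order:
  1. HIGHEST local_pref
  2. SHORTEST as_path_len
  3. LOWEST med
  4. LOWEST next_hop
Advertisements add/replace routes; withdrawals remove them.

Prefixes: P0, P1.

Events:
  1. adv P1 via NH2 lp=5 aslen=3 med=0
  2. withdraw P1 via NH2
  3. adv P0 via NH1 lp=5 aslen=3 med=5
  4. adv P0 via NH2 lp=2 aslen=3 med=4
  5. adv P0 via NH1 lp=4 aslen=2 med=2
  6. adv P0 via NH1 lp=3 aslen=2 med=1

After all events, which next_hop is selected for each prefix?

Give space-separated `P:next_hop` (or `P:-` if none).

Answer: P0:NH1 P1:-

Derivation:
Op 1: best P0=- P1=NH2
Op 2: best P0=- P1=-
Op 3: best P0=NH1 P1=-
Op 4: best P0=NH1 P1=-
Op 5: best P0=NH1 P1=-
Op 6: best P0=NH1 P1=-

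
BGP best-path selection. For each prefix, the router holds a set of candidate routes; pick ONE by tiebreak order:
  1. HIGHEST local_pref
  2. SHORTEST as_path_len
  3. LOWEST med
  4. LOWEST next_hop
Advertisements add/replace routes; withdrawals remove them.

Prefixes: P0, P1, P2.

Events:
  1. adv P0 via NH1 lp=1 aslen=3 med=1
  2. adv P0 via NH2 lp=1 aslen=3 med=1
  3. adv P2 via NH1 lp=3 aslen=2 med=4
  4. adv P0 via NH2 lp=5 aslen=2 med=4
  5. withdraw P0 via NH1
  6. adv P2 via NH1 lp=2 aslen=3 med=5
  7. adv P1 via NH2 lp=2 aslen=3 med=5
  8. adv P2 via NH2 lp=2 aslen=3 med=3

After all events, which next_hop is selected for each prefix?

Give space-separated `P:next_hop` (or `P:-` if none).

Op 1: best P0=NH1 P1=- P2=-
Op 2: best P0=NH1 P1=- P2=-
Op 3: best P0=NH1 P1=- P2=NH1
Op 4: best P0=NH2 P1=- P2=NH1
Op 5: best P0=NH2 P1=- P2=NH1
Op 6: best P0=NH2 P1=- P2=NH1
Op 7: best P0=NH2 P1=NH2 P2=NH1
Op 8: best P0=NH2 P1=NH2 P2=NH2

Answer: P0:NH2 P1:NH2 P2:NH2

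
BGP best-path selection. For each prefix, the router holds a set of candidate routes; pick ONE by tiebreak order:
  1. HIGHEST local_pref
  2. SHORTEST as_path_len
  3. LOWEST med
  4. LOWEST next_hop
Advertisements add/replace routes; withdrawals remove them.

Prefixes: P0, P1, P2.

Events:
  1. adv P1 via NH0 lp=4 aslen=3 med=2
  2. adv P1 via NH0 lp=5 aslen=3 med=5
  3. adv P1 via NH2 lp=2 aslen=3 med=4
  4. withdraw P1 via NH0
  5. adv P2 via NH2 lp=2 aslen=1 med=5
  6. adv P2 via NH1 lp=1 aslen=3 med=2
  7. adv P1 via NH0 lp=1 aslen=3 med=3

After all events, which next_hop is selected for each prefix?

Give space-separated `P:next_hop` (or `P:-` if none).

Answer: P0:- P1:NH2 P2:NH2

Derivation:
Op 1: best P0=- P1=NH0 P2=-
Op 2: best P0=- P1=NH0 P2=-
Op 3: best P0=- P1=NH0 P2=-
Op 4: best P0=- P1=NH2 P2=-
Op 5: best P0=- P1=NH2 P2=NH2
Op 6: best P0=- P1=NH2 P2=NH2
Op 7: best P0=- P1=NH2 P2=NH2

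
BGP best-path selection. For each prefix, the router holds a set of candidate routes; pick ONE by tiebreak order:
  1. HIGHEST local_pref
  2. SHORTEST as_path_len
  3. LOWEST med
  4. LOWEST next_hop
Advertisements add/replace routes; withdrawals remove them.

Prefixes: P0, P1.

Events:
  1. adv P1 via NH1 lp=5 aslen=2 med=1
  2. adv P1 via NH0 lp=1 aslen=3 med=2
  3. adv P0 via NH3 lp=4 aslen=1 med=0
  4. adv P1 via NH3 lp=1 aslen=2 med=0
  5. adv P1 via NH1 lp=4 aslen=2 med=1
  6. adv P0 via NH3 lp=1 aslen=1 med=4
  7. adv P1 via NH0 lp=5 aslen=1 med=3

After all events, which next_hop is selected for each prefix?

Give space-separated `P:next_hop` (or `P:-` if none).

Op 1: best P0=- P1=NH1
Op 2: best P0=- P1=NH1
Op 3: best P0=NH3 P1=NH1
Op 4: best P0=NH3 P1=NH1
Op 5: best P0=NH3 P1=NH1
Op 6: best P0=NH3 P1=NH1
Op 7: best P0=NH3 P1=NH0

Answer: P0:NH3 P1:NH0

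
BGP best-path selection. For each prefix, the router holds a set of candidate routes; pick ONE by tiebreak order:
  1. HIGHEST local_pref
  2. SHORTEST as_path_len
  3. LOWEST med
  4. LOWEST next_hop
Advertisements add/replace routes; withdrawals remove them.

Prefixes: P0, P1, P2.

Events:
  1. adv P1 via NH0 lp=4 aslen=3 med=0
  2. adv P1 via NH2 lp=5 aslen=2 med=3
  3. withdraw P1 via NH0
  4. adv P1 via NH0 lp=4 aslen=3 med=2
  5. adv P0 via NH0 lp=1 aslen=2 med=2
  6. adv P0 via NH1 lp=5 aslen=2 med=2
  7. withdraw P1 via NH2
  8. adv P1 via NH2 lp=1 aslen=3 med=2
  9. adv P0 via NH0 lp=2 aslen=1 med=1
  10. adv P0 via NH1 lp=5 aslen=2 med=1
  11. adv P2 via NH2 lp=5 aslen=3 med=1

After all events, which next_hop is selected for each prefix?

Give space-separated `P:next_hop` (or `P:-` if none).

Answer: P0:NH1 P1:NH0 P2:NH2

Derivation:
Op 1: best P0=- P1=NH0 P2=-
Op 2: best P0=- P1=NH2 P2=-
Op 3: best P0=- P1=NH2 P2=-
Op 4: best P0=- P1=NH2 P2=-
Op 5: best P0=NH0 P1=NH2 P2=-
Op 6: best P0=NH1 P1=NH2 P2=-
Op 7: best P0=NH1 P1=NH0 P2=-
Op 8: best P0=NH1 P1=NH0 P2=-
Op 9: best P0=NH1 P1=NH0 P2=-
Op 10: best P0=NH1 P1=NH0 P2=-
Op 11: best P0=NH1 P1=NH0 P2=NH2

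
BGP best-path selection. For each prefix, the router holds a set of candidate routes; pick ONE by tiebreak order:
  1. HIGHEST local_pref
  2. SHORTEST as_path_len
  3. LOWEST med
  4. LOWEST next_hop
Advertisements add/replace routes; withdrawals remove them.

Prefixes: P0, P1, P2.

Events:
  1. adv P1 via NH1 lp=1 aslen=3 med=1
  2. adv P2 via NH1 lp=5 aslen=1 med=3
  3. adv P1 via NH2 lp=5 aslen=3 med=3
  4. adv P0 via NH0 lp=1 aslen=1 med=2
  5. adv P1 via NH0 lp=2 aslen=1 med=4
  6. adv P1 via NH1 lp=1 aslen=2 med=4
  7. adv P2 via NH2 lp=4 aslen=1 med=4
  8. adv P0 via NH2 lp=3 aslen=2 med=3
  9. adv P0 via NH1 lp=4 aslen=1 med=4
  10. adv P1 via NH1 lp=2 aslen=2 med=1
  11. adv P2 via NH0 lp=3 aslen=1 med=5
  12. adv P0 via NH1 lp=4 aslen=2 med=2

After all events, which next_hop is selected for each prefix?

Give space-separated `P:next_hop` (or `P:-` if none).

Op 1: best P0=- P1=NH1 P2=-
Op 2: best P0=- P1=NH1 P2=NH1
Op 3: best P0=- P1=NH2 P2=NH1
Op 4: best P0=NH0 P1=NH2 P2=NH1
Op 5: best P0=NH0 P1=NH2 P2=NH1
Op 6: best P0=NH0 P1=NH2 P2=NH1
Op 7: best P0=NH0 P1=NH2 P2=NH1
Op 8: best P0=NH2 P1=NH2 P2=NH1
Op 9: best P0=NH1 P1=NH2 P2=NH1
Op 10: best P0=NH1 P1=NH2 P2=NH1
Op 11: best P0=NH1 P1=NH2 P2=NH1
Op 12: best P0=NH1 P1=NH2 P2=NH1

Answer: P0:NH1 P1:NH2 P2:NH1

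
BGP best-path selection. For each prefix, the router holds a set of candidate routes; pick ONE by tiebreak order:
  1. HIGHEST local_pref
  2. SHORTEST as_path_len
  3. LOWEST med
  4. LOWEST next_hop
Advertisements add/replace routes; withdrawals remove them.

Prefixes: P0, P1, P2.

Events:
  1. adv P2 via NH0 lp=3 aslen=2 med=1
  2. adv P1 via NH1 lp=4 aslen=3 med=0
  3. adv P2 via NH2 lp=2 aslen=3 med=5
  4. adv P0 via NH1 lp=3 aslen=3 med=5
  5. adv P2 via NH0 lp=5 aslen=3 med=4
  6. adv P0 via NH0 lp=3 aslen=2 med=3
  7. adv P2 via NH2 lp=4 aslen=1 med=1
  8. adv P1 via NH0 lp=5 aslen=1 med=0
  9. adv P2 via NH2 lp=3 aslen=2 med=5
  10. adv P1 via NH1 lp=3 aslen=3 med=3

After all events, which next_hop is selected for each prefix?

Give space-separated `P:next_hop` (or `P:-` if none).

Answer: P0:NH0 P1:NH0 P2:NH0

Derivation:
Op 1: best P0=- P1=- P2=NH0
Op 2: best P0=- P1=NH1 P2=NH0
Op 3: best P0=- P1=NH1 P2=NH0
Op 4: best P0=NH1 P1=NH1 P2=NH0
Op 5: best P0=NH1 P1=NH1 P2=NH0
Op 6: best P0=NH0 P1=NH1 P2=NH0
Op 7: best P0=NH0 P1=NH1 P2=NH0
Op 8: best P0=NH0 P1=NH0 P2=NH0
Op 9: best P0=NH0 P1=NH0 P2=NH0
Op 10: best P0=NH0 P1=NH0 P2=NH0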